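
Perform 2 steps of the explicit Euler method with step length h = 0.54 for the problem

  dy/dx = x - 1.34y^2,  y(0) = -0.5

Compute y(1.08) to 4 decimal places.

Euler: y_{n+1} = y_n + h·f(x_n, y_n).
x=0.000000, y=-0.500000: f=-0.335000 → y ← -0.500000 + 0.54·(-0.335000) = -0.680900
x=0.540000, y=-0.680900: f=-0.081257 → y ← -0.680900 + 0.54·(-0.081257) = -0.724779
y(1.08) ≈ -0.7248

-0.7248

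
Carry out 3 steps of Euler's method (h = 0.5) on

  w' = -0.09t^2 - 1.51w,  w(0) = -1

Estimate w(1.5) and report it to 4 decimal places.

-0.0625

Euler: w_{n+1} = w_n + h·f(t_n, w_n).
t=0.000000, w=-1.000000: f=1.510000 → w ← -1.000000 + 0.5·1.510000 = -0.245000
t=0.500000, w=-0.245000: f=0.347450 → w ← -0.245000 + 0.5·0.347450 = -0.071275
t=1.000000, w=-0.071275: f=0.017625 → w ← -0.071275 + 0.5·0.017625 = -0.062462
w(1.5) ≈ -0.0625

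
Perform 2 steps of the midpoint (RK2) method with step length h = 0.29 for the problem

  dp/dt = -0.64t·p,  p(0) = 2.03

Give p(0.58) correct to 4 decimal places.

Midpoint: k1 = f(t_n, p_n); k2 = f(t_n + h/2, p_n + (h/2)·k1); p_{n+1} = p_n + h·k2.
t=0.000000, p=2.030000:
  k1 = f(0.000000, 2.030000) = 0.000000
  k2 = f(0.145000, 2.030000) = -0.188384
  p ← 2.030000 + 0.29·(-0.188384) = 1.975369
t=0.290000, p=1.975369:
  k1 = f(0.290000, 1.975369) = -0.366628
  k2 = f(0.435000, 1.922208) = -0.535143
  p ← 1.975369 + 0.29·(-0.535143) = 1.820177
p(0.58) ≈ 1.8202

1.8202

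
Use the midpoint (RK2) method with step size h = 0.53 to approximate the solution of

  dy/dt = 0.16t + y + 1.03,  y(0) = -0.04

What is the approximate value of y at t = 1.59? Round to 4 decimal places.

Midpoint: k1 = f(t_n, y_n); k2 = f(t_n + h/2, y_n + (h/2)·k1); y_{n+1} = y_n + h·k2.
t=0.000000, y=-0.040000:
  k1 = f(0.000000, -0.040000) = 0.990000
  k2 = f(0.265000, 0.222350) = 1.294750
  y ← -0.040000 + 0.53·1.294750 = 0.646218
t=0.530000, y=0.646218:
  k1 = f(0.530000, 0.646218) = 1.761017
  k2 = f(0.795000, 1.112887) = 2.270087
  y ← 0.646218 + 0.53·2.270087 = 1.849364
t=1.060000, y=1.849364:
  k1 = f(1.060000, 1.849364) = 3.048964
  k2 = f(1.325000, 2.657339) = 3.899339
  y ← 1.849364 + 0.53·3.899339 = 3.916013
y(1.59) ≈ 3.9160

3.9160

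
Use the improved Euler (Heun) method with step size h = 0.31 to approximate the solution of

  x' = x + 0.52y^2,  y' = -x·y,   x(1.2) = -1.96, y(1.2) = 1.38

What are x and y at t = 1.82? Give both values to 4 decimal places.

Heun on (x,y): k1 = f(t_n, state_n); k2 = f(t_n + h, state_n + h·k1); state_{n+1} = state_n + (h/2)·(k1 + k2).
1.200000: (-1.960000, 1.380000)
  k1 = (-0.969712, 2.704800)
  predictor → (-2.260611, 2.218488)
  k2 = (0.298668, 5.015138)
  → (-2.064012, 2.576590)
1.510000: (-2.064012, 2.576590)
  k1 = (1.388173, 5.318113)
  predictor → (-1.633678, 4.225205)
  k2 = (7.649549, 6.902626)
  → (-0.663165, 4.470805)
(x(1.82), y(1.82)) ≈ (-0.6632, 4.4708)

-0.6632, 4.4708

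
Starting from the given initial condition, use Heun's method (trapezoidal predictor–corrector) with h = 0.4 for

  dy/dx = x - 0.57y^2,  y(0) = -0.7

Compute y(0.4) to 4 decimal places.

-0.7510

Heun: k1 = f(x_n, y_n); k2 = f(x_n + h, y_n + h·k1); y_{n+1} = y_n + (h/2)·(k1 + k2).
x=0.000000, y=-0.700000:
  k1 = f(0.000000, -0.700000) = -0.279300
  k2 = f(0.400000, -0.811720) = 0.024433
  y ← -0.700000 + (0.4/2)·(-0.279300 + 0.024433) = -0.750973
y(0.4) ≈ -0.7510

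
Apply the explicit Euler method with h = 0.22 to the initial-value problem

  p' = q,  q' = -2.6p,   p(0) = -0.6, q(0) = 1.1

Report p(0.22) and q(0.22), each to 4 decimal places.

-0.3580, 1.4432

Euler on (p,q): p_{n+1} = p_n + h·p', q_{n+1} = q_n + h·q'.
0.000000: (-0.600000, 1.100000); f=(1.100000, 1.560000) → (-0.358000, 1.443200)
(p(0.22), q(0.22)) ≈ (-0.3580, 1.4432)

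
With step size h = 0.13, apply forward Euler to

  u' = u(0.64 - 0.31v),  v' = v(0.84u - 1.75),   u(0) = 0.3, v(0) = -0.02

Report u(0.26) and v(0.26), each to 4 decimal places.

0.3525, -0.0130

Euler on (u,v): u_{n+1} = u_n + h·u', v_{n+1} = v_n + h·v'.
0.000000: (0.300000, -0.020000); f=(0.193860, 0.029960) → (0.325202, -0.016105)
0.130000: (0.325202, -0.016105); f=(0.209753, 0.023785) → (0.352470, -0.013013)
(u(0.26), v(0.26)) ≈ (0.3525, -0.0130)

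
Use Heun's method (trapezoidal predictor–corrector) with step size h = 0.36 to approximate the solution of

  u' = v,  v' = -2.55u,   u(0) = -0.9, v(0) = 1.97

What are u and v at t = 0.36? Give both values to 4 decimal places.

-0.0421, 2.4707

Heun on (u,v): k1 = f(t_n, state_n); k2 = f(t_n + h, state_n + h·k1); state_{n+1} = state_n + (h/2)·(k1 + k2).
0.000000: (-0.900000, 1.970000)
  k1 = (1.970000, 2.295000)
  predictor → (-0.190800, 2.796200)
  k2 = (2.796200, 0.486540)
  → (-0.042084, 2.470677)
(u(0.36), v(0.36)) ≈ (-0.0421, 2.4707)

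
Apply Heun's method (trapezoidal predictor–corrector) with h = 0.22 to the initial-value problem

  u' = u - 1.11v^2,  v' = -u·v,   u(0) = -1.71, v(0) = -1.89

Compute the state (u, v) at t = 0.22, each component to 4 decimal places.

Heun on (u,v): k1 = f(t_n, state_n); k2 = f(t_n + h, state_n + h·k1); state_{n+1} = state_n + (h/2)·(k1 + k2).
0.000000: (-1.710000, -1.890000)
  k1 = (-5.675031, -3.231900)
  predictor → (-2.958507, -2.601018)
  k2 = (-10.467984, -7.695129)
  → (-3.485732, -3.091973)
(u(0.22), v(0.22)) ≈ (-3.4857, -3.0920)

-3.4857, -3.0920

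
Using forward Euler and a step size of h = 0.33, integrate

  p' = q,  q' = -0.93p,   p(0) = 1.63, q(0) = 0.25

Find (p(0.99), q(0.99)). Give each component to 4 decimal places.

1.3739, -1.2760

Euler on (p,q): p_{n+1} = p_n + h·p', q_{n+1} = q_n + h·q'.
0.000000: (1.630000, 0.250000); f=(0.250000, -1.515900) → (1.712500, -0.250247)
0.330000: (1.712500, -0.250247); f=(-0.250247, -1.592625) → (1.629918, -0.775813)
0.660000: (1.629918, -0.775813); f=(-0.775813, -1.515824) → (1.373900, -1.276035)
(p(0.99), q(0.99)) ≈ (1.3739, -1.2760)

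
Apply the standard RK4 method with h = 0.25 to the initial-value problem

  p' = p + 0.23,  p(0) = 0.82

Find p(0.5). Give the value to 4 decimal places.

RK4: k1 = f(s_n, p_n); k2 = f(s_n + h/2, p_n + (h/2)·k1); k3 = f(s_n + h/2, p_n + (h/2)·k2); k4 = f(s_n + h, p_n + h·k3); p_{n+1} = p_n + (h/6)·(k1 + 2k2 + 2k3 + k4).
s=0.000000, p=0.820000:
  k1 = f(0.000000, 0.820000) = 1.050000
  k2 = f(0.125000, 0.951250) = 1.181250
  k3 = f(0.125000, 0.967656) = 1.197656
  k4 = f(0.250000, 1.119414) = 1.349414
  p ← 0.820000 + (0.25/6)·(k1 + 2k2 + 2k3 + k4) = 1.118218
s=0.250000, p=1.118218:
  k1 = f(0.250000, 1.118218) = 1.348218
  k2 = f(0.375000, 1.286745) = 1.516745
  k3 = f(0.375000, 1.307811) = 1.537811
  k4 = f(0.500000, 1.502670) = 1.732670
  p ← 1.118218 + (0.25/6)·(k1 + 2k2 + 2k3 + k4) = 1.501134
p(0.5) ≈ 1.5011

1.5011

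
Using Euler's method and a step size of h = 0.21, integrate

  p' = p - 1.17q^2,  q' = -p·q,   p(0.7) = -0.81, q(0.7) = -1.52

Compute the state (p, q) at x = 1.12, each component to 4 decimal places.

-2.6500, -2.3566

Euler on (p,q): p_{n+1} = p_n + h·p', q_{n+1} = q_n + h·q'.
0.700000: (-0.810000, -1.520000); f=(-3.513168, -1.231200) → (-1.547765, -1.778552)
0.910000: (-1.547765, -1.778552); f=(-5.248765, -2.752781) → (-2.650006, -2.356636)
(p(1.12), q(1.12)) ≈ (-2.6500, -2.3566)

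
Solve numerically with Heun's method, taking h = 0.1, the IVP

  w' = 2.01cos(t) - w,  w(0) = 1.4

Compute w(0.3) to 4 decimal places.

1.5489

Heun: k1 = f(t_n, w_n); k2 = f(t_n + h, w_n + h·k1); w_{n+1} = w_n + (h/2)·(k1 + k2).
t=0.000000, w=1.400000:
  k1 = f(0.000000, 1.400000) = 0.610000
  k2 = f(0.100000, 1.461000) = 0.538958
  w ← 1.400000 + (0.1/2)·(0.610000 + 0.538958) = 1.457448
t=0.100000, w=1.457448:
  k1 = f(0.100000, 1.457448) = 0.542510
  k2 = f(0.200000, 1.511699) = 0.458235
  w ← 1.457448 + (0.1/2)·(0.542510 + 0.458235) = 1.507485
t=0.200000, w=1.507485:
  k1 = f(0.200000, 1.507485) = 0.462449
  k2 = f(0.300000, 1.553730) = 0.366496
  w ← 1.507485 + (0.1/2)·(0.462449 + 0.366496) = 1.548932
w(0.3) ≈ 1.5489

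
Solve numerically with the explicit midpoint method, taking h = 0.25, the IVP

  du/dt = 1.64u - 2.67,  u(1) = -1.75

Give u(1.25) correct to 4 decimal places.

-3.4189

Midpoint: k1 = f(t_n, u_n); k2 = f(t_n + h/2, u_n + (h/2)·k1); u_{n+1} = u_n + h·k2.
t=1.000000, u=-1.750000:
  k1 = f(1.000000, -1.750000) = -5.540000
  k2 = f(1.125000, -2.442500) = -6.675700
  u ← -1.750000 + 0.25·(-6.675700) = -3.418925
u(1.25) ≈ -3.4189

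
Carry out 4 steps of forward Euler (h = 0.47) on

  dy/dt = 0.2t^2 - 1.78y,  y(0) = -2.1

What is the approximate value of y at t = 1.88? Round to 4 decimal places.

Euler: y_{n+1} = y_n + h·f(t_n, y_n).
t=0.000000, y=-2.100000: f=3.738000 → y ← -2.100000 + 0.47·3.738000 = -0.343140
t=0.470000, y=-0.343140: f=0.654969 → y ← -0.343140 + 0.47·0.654969 = -0.035304
t=0.940000, y=-0.035304: f=0.239562 → y ← -0.035304 + 0.47·0.239562 = 0.077290
t=1.410000, y=0.077290: f=0.260044 → y ← 0.077290 + 0.47·0.260044 = 0.199511
y(1.88) ≈ 0.1995

0.1995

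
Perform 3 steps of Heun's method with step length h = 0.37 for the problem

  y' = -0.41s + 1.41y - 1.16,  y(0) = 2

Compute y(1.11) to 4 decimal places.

5.7759

Heun: k1 = f(s_n, y_n); k2 = f(s_n + h, y_n + h·k1); y_{n+1} = y_n + (h/2)·(k1 + k2).
s=0.000000, y=2.000000:
  k1 = f(0.000000, 2.000000) = 1.660000
  k2 = f(0.370000, 2.614200) = 2.374322
  y ← 2.000000 + (0.37/2)·(1.660000 + 2.374322) = 2.746350
s=0.370000, y=2.746350:
  k1 = f(0.370000, 2.746350) = 2.560653
  k2 = f(0.740000, 3.693791) = 3.744846
  y ← 2.746350 + (0.37/2)·(2.560653 + 3.744846) = 3.912867
s=0.740000, y=3.912867:
  k1 = f(0.740000, 3.912867) = 4.053742
  k2 = f(1.110000, 5.412751) = 6.016879
  y ← 3.912867 + (0.37/2)·(4.053742 + 6.016879) = 5.775932
y(1.11) ≈ 5.7759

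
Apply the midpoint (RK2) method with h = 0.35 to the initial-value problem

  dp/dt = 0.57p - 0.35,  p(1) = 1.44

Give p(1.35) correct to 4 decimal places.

1.6212

Midpoint: k1 = f(t_n, p_n); k2 = f(t_n + h/2, p_n + (h/2)·k1); p_{n+1} = p_n + h·k2.
t=1.000000, p=1.440000:
  k1 = f(1.000000, 1.440000) = 0.470800
  k2 = f(1.175000, 1.522390) = 0.517762
  p ← 1.440000 + 0.35·0.517762 = 1.621217
p(1.35) ≈ 1.6212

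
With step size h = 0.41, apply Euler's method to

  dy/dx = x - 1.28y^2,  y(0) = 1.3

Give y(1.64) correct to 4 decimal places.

0.9474

Euler: y_{n+1} = y_n + h·f(x_n, y_n).
x=0.000000, y=1.300000: f=-2.163200 → y ← 1.300000 + 0.41·(-2.163200) = 0.413088
x=0.410000, y=0.413088: f=0.191579 → y ← 0.413088 + 0.41·0.191579 = 0.491635
x=0.820000, y=0.491635: f=0.510617 → y ← 0.491635 + 0.41·0.510617 = 0.700988
x=1.230000, y=0.700988: f=0.601028 → y ← 0.700988 + 0.41·0.601028 = 0.947410
y(1.64) ≈ 0.9474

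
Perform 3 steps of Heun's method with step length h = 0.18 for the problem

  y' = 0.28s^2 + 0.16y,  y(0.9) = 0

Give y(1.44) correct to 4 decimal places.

Heun: k1 = f(s_n, y_n); k2 = f(s_n + h, y_n + h·k1); y_{n+1} = y_n + (h/2)·(k1 + k2).
s=0.900000, y=0.000000:
  k1 = f(0.900000, 0.000000) = 0.226800
  k2 = f(1.080000, 0.040824) = 0.333124
  y ← 0.000000 + (0.18/2)·(0.226800 + 0.333124) = 0.050393
s=1.080000, y=0.050393:
  k1 = f(1.080000, 0.050393) = 0.334655
  k2 = f(1.260000, 0.110631) = 0.462229
  y ← 0.050393 + (0.18/2)·(0.334655 + 0.462229) = 0.122113
s=1.260000, y=0.122113:
  k1 = f(1.260000, 0.122113) = 0.464066
  k2 = f(1.440000, 0.205645) = 0.613511
  y ← 0.122113 + (0.18/2)·(0.464066 + 0.613511) = 0.219095
y(1.44) ≈ 0.2191

0.2191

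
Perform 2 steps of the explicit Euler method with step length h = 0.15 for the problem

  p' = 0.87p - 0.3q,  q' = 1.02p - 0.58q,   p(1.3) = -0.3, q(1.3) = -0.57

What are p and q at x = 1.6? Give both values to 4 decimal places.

Euler on (p,q): p_{n+1} = p_n + h·p', q_{n+1} = q_n + h·q'.
1.300000: (-0.300000, -0.570000); f=(-0.090000, 0.024600) → (-0.313500, -0.566310)
1.450000: (-0.313500, -0.566310); f=(-0.102852, 0.008690) → (-0.328928, -0.565007)
(p(1.6), q(1.6)) ≈ (-0.3289, -0.5650)

-0.3289, -0.5650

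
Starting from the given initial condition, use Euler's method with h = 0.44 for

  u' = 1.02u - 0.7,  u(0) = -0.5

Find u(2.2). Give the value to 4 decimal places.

-6.8860

Euler: u_{n+1} = u_n + h·f(x_n, u_n).
x=0.000000, u=-0.500000: f=-1.210000 → u ← -0.500000 + 0.44·(-1.210000) = -1.032400
x=0.440000, u=-1.032400: f=-1.753048 → u ← -1.032400 + 0.44·(-1.753048) = -1.803741
x=0.880000, u=-1.803741: f=-2.539816 → u ← -1.803741 + 0.44·(-2.539816) = -2.921260
x=1.320000, u=-2.921260: f=-3.679685 → u ← -2.921260 + 0.44·(-3.679685) = -4.540322
x=1.760000, u=-4.540322: f=-5.331128 → u ← -4.540322 + 0.44·(-5.331128) = -6.886018
u(2.2) ≈ -6.8860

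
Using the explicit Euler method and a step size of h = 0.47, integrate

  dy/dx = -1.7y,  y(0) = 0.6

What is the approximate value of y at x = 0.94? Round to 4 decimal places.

0.0242

Euler: y_{n+1} = y_n + h·f(x_n, y_n).
x=0.000000, y=0.600000: f=-1.020000 → y ← 0.600000 + 0.47·(-1.020000) = 0.120600
x=0.470000, y=0.120600: f=-0.205020 → y ← 0.120600 + 0.47·(-0.205020) = 0.024241
y(0.94) ≈ 0.0242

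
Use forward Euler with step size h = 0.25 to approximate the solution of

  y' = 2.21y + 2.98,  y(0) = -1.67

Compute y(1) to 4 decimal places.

-3.2166

Euler: y_{n+1} = y_n + h·f(x_n, y_n).
x=0.000000, y=-1.670000: f=-0.710700 → y ← -1.670000 + 0.25·(-0.710700) = -1.847675
x=0.250000, y=-1.847675: f=-1.103362 → y ← -1.847675 + 0.25·(-1.103362) = -2.123515
x=0.500000, y=-2.123515: f=-1.712969 → y ← -2.123515 + 0.25·(-1.712969) = -2.551758
x=0.750000, y=-2.551758: f=-2.659385 → y ← -2.551758 + 0.25·(-2.659385) = -3.216604
y(1) ≈ -3.2166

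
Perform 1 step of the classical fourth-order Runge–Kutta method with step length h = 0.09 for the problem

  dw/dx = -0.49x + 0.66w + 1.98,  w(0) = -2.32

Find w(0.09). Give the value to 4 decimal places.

-2.2804

RK4: k1 = f(x_n, w_n); k2 = f(x_n + h/2, w_n + (h/2)·k1); k3 = f(x_n + h/2, w_n + (h/2)·k2); k4 = f(x_n + h, w_n + h·k3); w_{n+1} = w_n + (h/6)·(k1 + 2k2 + 2k3 + k4).
x=0.000000, w=-2.320000:
  k1 = f(0.000000, -2.320000) = 0.448800
  k2 = f(0.045000, -2.299804) = 0.440079
  k3 = f(0.045000, -2.300196) = 0.439820
  k4 = f(0.090000, -2.280416) = 0.430825
  w ← -2.320000 + (0.09/6)·(k1 + 2k2 + 2k3 + k4) = -2.280409
w(0.09) ≈ -2.2804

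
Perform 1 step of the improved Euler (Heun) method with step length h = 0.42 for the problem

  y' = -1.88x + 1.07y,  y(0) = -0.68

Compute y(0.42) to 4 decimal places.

Heun: k1 = f(x_n, y_n); k2 = f(x_n + h, y_n + h·k1); y_{n+1} = y_n + (h/2)·(k1 + k2).
x=0.000000, y=-0.680000:
  k1 = f(0.000000, -0.680000) = -0.727600
  k2 = f(0.420000, -0.985592) = -1.844183
  y ← -0.680000 + (0.42/2)·(-0.727600 + (-1.844183)) = -1.220075
y(0.42) ≈ -1.2201

-1.2201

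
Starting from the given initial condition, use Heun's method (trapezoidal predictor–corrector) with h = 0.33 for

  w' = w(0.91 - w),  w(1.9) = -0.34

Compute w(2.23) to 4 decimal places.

-0.5203

Heun: k1 = f(x_n, w_n); k2 = f(x_n + h, w_n + h·k1); w_{n+1} = w_n + (h/2)·(k1 + k2).
x=1.900000, w=-0.340000:
  k1 = f(1.900000, -0.340000) = -0.425000
  k2 = f(2.230000, -0.480250) = -0.667668
  w ← -0.340000 + (0.33/2)·(-0.425000 + (-0.667668)) = -0.520290
w(2.23) ≈ -0.5203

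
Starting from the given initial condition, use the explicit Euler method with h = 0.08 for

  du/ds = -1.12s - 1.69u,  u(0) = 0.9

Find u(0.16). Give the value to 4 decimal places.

Euler: u_{n+1} = u_n + h·f(s_n, u_n).
s=0.000000, u=0.900000: f=-1.521000 → u ← 0.900000 + 0.08·(-1.521000) = 0.778320
s=0.080000, u=0.778320: f=-1.404961 → u ← 0.778320 + 0.08·(-1.404961) = 0.665923
u(0.16) ≈ 0.6659

0.6659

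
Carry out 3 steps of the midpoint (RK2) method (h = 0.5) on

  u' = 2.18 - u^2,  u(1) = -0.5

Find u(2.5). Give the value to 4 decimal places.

1.3013

Midpoint: k1 = f(x_n, u_n); k2 = f(x_n + h/2, u_n + (h/2)·k1); u_{n+1} = u_n + h·k2.
x=1.000000, u=-0.500000:
  k1 = f(1.000000, -0.500000) = 1.930000
  k2 = f(1.250000, -0.017500) = 2.179694
  u ← -0.500000 + 0.5·2.179694 = 0.589847
x=1.500000, u=0.589847:
  k1 = f(1.500000, 0.589847) = 1.832081
  k2 = f(1.750000, 1.047867) = 1.081975
  u ← 0.589847 + 0.5·1.081975 = 1.130834
x=2.000000, u=1.130834:
  k1 = f(2.000000, 1.130834) = 0.901214
  k2 = f(2.250000, 1.356138) = 0.340891
  u ← 1.130834 + 0.5·0.340891 = 1.301279
u(2.5) ≈ 1.3013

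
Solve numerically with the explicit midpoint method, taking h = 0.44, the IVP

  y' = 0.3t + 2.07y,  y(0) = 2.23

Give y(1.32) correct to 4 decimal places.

Midpoint: k1 = f(t_n, y_n); k2 = f(t_n + h/2, y_n + (h/2)·k1); y_{n+1} = y_n + h·k2.
t=0.000000, y=2.230000:
  k1 = f(0.000000, 2.230000) = 4.616100
  k2 = f(0.220000, 3.245542) = 6.784272
  y ← 2.230000 + 0.44·6.784272 = 5.215080
t=0.440000, y=5.215080:
  k1 = f(0.440000, 5.215080) = 10.927215
  k2 = f(0.660000, 7.619067) = 15.969469
  y ← 5.215080 + 0.44·15.969469 = 12.241646
t=0.880000, y=12.241646:
  k1 = f(0.880000, 12.241646) = 25.604207
  k2 = f(1.100000, 17.874571) = 37.330363
  y ← 12.241646 + 0.44·37.330363 = 28.667005
y(1.32) ≈ 28.6670

28.6670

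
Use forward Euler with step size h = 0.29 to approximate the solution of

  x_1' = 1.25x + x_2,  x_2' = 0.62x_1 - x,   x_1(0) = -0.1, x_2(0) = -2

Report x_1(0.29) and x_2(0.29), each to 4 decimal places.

Euler on (x_1,x_2): x_1_{n+1} = x_1_n + h·x_1', x_2_{n+1} = x_2_n + h·x_2'.
0.000000: (-0.100000, -2.000000); f=(-2.000000, -0.062000) → (-0.680000, -2.017980)
(x_1(0.29), x_2(0.29)) ≈ (-0.6800, -2.0180)

-0.6800, -2.0180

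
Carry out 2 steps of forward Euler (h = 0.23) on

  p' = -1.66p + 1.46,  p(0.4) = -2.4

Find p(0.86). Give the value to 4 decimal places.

Euler: p_{n+1} = p_n + h·f(x_n, p_n).
x=0.400000, p=-2.400000: f=5.444000 → p ← -2.400000 + 0.23·5.444000 = -1.147880
x=0.630000, p=-1.147880: f=3.365481 → p ← -1.147880 + 0.23·3.365481 = -0.373819
p(0.86) ≈ -0.3738

-0.3738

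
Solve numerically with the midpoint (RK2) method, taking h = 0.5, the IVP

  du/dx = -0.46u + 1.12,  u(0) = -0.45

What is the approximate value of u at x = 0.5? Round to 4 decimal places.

0.1372

Midpoint: k1 = f(x_n, u_n); k2 = f(x_n + h/2, u_n + (h/2)·k1); u_{n+1} = u_n + h·k2.
x=0.000000, u=-0.450000:
  k1 = f(0.000000, -0.450000) = 1.327000
  k2 = f(0.250000, -0.118250) = 1.174395
  u ← -0.450000 + 0.5·1.174395 = 0.137198
u(0.5) ≈ 0.1372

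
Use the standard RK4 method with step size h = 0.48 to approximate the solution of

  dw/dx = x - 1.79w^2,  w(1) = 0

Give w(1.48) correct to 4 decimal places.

RK4: k1 = f(x_n, w_n); k2 = f(x_n + h/2, w_n + (h/2)·k1); k3 = f(x_n + h/2, w_n + (h/2)·k2); k4 = f(x_n + h, w_n + h·k3); w_{n+1} = w_n + (h/6)·(k1 + 2k2 + 2k3 + k4).
x=1.000000, w=0.000000:
  k1 = f(1.000000, 0.000000) = 1.000000
  k2 = f(1.240000, 0.240000) = 1.136896
  k3 = f(1.240000, 0.272855) = 1.106735
  k4 = f(1.480000, 0.531233) = 0.974847
  w ← 0.000000 + (0.48/6)·(k1 + 2k2 + 2k3 + k4) = 0.516969
w(1.48) ≈ 0.5170

0.5170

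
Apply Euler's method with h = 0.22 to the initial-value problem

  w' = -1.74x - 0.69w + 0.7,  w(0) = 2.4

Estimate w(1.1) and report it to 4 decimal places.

0.8990

Euler: w_{n+1} = w_n + h·f(x_n, w_n).
x=0.000000, w=2.400000: f=-0.956000 → w ← 2.400000 + 0.22·(-0.956000) = 2.189680
x=0.220000, w=2.189680: f=-1.193679 → w ← 2.189680 + 0.22·(-1.193679) = 1.927071
x=0.440000, w=1.927071: f=-1.395279 → w ← 1.927071 + 0.22·(-1.395279) = 1.620109
x=0.660000, w=1.620109: f=-1.566275 → w ← 1.620109 + 0.22·(-1.566275) = 1.275529
x=0.880000, w=1.275529: f=-1.711315 → w ← 1.275529 + 0.22·(-1.711315) = 0.899039
w(1.1) ≈ 0.8990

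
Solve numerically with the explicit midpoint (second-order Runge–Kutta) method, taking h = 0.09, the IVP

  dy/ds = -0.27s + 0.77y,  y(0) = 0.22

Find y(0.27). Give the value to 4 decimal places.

0.2603

Midpoint: k1 = f(s_n, y_n); k2 = f(s_n + h/2, y_n + (h/2)·k1); y_{n+1} = y_n + h·k2.
s=0.000000, y=0.220000:
  k1 = f(0.000000, 0.220000) = 0.169400
  k2 = f(0.045000, 0.227623) = 0.163120
  y ← 0.220000 + 0.09·0.163120 = 0.234681
s=0.090000, y=0.234681:
  k1 = f(0.090000, 0.234681) = 0.156404
  k2 = f(0.135000, 0.241719) = 0.149674
  y ← 0.234681 + 0.09·0.149674 = 0.248151
s=0.180000, y=0.248151:
  k1 = f(0.180000, 0.248151) = 0.142477
  k2 = f(0.225000, 0.254563) = 0.135263
  y ← 0.248151 + 0.09·0.135263 = 0.260325
y(0.27) ≈ 0.2603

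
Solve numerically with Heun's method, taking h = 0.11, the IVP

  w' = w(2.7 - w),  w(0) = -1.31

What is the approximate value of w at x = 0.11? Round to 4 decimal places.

Heun: k1 = f(x_n, w_n); k2 = f(x_n + h, w_n + h·k1); w_{n+1} = w_n + (h/2)·(k1 + k2).
x=0.000000, w=-1.310000:
  k1 = f(0.000000, -1.310000) = -5.253100
  k2 = f(0.110000, -1.887841) = -8.661114
  w ← -1.310000 + (0.11/2)·(-5.253100 + (-8.661114)) = -2.075282
w(0.11) ≈ -2.0753

-2.0753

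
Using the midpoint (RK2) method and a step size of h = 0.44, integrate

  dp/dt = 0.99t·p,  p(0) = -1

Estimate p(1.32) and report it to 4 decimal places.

-2.2639

Midpoint: k1 = f(t_n, p_n); k2 = f(t_n + h/2, p_n + (h/2)·k1); p_{n+1} = p_n + h·k2.
t=0.000000, p=-1.000000:
  k1 = f(0.000000, -1.000000) = 0.000000
  k2 = f(0.220000, -1.000000) = -0.217800
  p ← -1.000000 + 0.44·(-0.217800) = -1.095832
t=0.440000, p=-1.095832:
  k1 = f(0.440000, -1.095832) = -0.477344
  k2 = f(0.660000, -1.200848) = -0.784634
  p ← -1.095832 + 0.44·(-0.784634) = -1.441071
t=0.880000, p=-1.441071:
  k1 = f(0.880000, -1.441071) = -1.255461
  k2 = f(1.100000, -1.717272) = -1.870110
  p ← -1.441071 + 0.44·(-1.870110) = -2.263919
p(1.32) ≈ -2.2639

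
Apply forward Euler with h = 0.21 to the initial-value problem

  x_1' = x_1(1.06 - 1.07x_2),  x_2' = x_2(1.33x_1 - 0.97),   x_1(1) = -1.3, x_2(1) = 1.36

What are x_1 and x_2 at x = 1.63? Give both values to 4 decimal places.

Euler on (x_1,x_2): x_1_{n+1} = x_1_n + h·x_1', x_2_{n+1} = x_2_n + h·x_2'.
1.000000: (-1.300000, 1.360000); f=(0.513760, -3.670640) → (-1.192110, 0.589166)
1.210000: (-1.192110, 0.589166); f=(-0.512122, -1.505617) → (-1.299656, 0.272986)
1.420000: (-1.299656, 0.272986); f=(-0.998012, -0.736665) → (-1.509239, 0.118287)
(x_1(1.63), x_2(1.63)) ≈ (-1.5092, 0.1183)

-1.5092, 0.1183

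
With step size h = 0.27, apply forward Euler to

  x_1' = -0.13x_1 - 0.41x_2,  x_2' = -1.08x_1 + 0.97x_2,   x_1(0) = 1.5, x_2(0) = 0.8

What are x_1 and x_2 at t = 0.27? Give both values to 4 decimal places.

1.3588, 0.5721

Euler on (x_1,x_2): x_1_{n+1} = x_1_n + h·x_1', x_2_{n+1} = x_2_n + h·x_2'.
0.000000: (1.500000, 0.800000); f=(-0.523000, -0.844000) → (1.358790, 0.572120)
(x_1(0.27), x_2(0.27)) ≈ (1.3588, 0.5721)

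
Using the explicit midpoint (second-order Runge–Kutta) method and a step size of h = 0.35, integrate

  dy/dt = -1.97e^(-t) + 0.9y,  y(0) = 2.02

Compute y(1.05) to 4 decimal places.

Midpoint: k1 = f(t_n, y_n); k2 = f(t_n + h/2, y_n + (h/2)·k1); y_{n+1} = y_n + h·k2.
t=0.000000, y=2.020000:
  k1 = f(0.000000, 2.020000) = -0.152000
  k2 = f(0.175000, 1.993400) = 0.140330
  y ← 2.020000 + 0.35·0.140330 = 2.069115
t=0.350000, y=2.069115:
  k1 = f(0.350000, 2.069115) = 0.473968
  k2 = f(0.525000, 2.152060) = 0.771490
  y ← 2.069115 + 0.35·0.771490 = 2.339137
t=0.700000, y=2.339137:
  k1 = f(0.700000, 2.339137) = 1.126950
  k2 = f(0.875000, 2.536353) = 1.461500
  y ← 2.339137 + 0.35·1.461500 = 2.850662
y(1.05) ≈ 2.8507

2.8507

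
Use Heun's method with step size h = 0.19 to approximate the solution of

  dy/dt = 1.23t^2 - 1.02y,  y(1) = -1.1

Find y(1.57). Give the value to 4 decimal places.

0.3202

Heun: k1 = f(t_n, y_n); k2 = f(t_n + h, y_n + h·k1); y_{n+1} = y_n + (h/2)·(k1 + k2).
t=1.000000, y=-1.100000:
  k1 = f(1.000000, -1.100000) = 2.352000
  k2 = f(1.190000, -0.653120) = 2.407985
  y ← -1.100000 + (0.19/2)·(2.352000 + 2.407985) = -0.647801
t=1.190000, y=-0.647801:
  k1 = f(1.190000, -0.647801) = 2.402560
  k2 = f(1.380000, -0.191315) = 2.537553
  y ← -0.647801 + (0.19/2)·(2.402560 + 2.537553) = -0.178491
t=1.380000, y=-0.178491:
  k1 = f(1.380000, -0.178491) = 2.524472
  k2 = f(1.570000, 0.301159) = 2.724645
  y ← -0.178491 + (0.19/2)·(2.524472 + 2.724645) = 0.320176
y(1.57) ≈ 0.3202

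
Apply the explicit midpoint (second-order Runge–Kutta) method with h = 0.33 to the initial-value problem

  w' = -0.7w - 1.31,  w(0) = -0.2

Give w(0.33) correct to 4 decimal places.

-0.5415

Midpoint: k1 = f(s_n, w_n); k2 = f(s_n + h/2, w_n + (h/2)·k1); w_{n+1} = w_n + h·k2.
s=0.000000, w=-0.200000:
  k1 = f(0.000000, -0.200000) = -1.170000
  k2 = f(0.165000, -0.393050) = -1.034865
  w ← -0.200000 + 0.33·(-1.034865) = -0.541505
w(0.33) ≈ -0.5415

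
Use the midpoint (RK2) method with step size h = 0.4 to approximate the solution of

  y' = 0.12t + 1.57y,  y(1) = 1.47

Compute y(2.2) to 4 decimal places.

9.4820

Midpoint: k1 = f(t_n, y_n); k2 = f(t_n + h/2, y_n + (h/2)·k1); y_{n+1} = y_n + h·k2.
t=1.000000, y=1.470000:
  k1 = f(1.000000, 1.470000) = 2.427900
  k2 = f(1.200000, 1.955580) = 3.214261
  y ← 1.470000 + 0.4·3.214261 = 2.755704
t=1.400000, y=2.755704:
  k1 = f(1.400000, 2.755704) = 4.494456
  k2 = f(1.600000, 3.654595) = 5.929715
  y ← 2.755704 + 0.4·5.929715 = 5.127590
t=1.800000, y=5.127590:
  k1 = f(1.800000, 5.127590) = 8.266317
  k2 = f(2.000000, 6.780853) = 10.885940
  y ← 5.127590 + 0.4·10.885940 = 9.481966
y(2.2) ≈ 9.4820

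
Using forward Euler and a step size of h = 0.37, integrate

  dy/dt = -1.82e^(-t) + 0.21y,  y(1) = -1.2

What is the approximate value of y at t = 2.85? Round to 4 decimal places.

Euler: y_{n+1} = y_n + h·f(t_n, y_n).
t=1.000000, y=-1.200000: f=-0.921541 → y ← -1.200000 + 0.37·(-0.921541) = -1.540970
t=1.370000, y=-1.540970: f=-0.786078 → y ← -1.540970 + 0.37·(-0.786078) = -1.831819
t=1.740000, y=-1.831819: f=-0.704129 → y ← -1.831819 + 0.37·(-0.704129) = -2.092347
t=2.110000, y=-2.092347: f=-0.660046 → y ← -2.092347 + 0.37·(-0.660046) = -2.336564
t=2.480000, y=-2.336564: f=-0.643091 → y ← -2.336564 + 0.37·(-0.643091) = -2.574507
y(2.85) ≈ -2.5745

-2.5745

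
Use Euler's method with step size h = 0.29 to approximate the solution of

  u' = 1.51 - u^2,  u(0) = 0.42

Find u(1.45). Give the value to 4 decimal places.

1.2236

Euler: u_{n+1} = u_n + h·f(t_n, u_n).
t=0.000000, u=0.420000: f=1.333600 → u ← 0.420000 + 0.29·1.333600 = 0.806744
t=0.290000, u=0.806744: f=0.859164 → u ← 0.806744 + 0.29·0.859164 = 1.055902
t=0.580000, u=1.055902: f=0.395072 → u ← 1.055902 + 0.29·0.395072 = 1.170472
t=0.870000, u=1.170472: f=0.139994 → u ← 1.170472 + 0.29·0.139994 = 1.211071
t=1.160000, u=1.211071: f=0.043308 → u ← 1.211071 + 0.29·0.043308 = 1.223630
u(1.45) ≈ 1.2236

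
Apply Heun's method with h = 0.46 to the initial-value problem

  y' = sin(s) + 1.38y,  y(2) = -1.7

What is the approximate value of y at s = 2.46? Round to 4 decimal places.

Heun: k1 = f(s_n, y_n); k2 = f(s_n + h, y_n + h·k1); y_{n+1} = y_n + (h/2)·(k1 + k2).
s=2.000000, y=-1.700000:
  k1 = f(2.000000, -1.700000) = -1.436703
  k2 = f(2.460000, -2.360883) = -2.627988
  y ← -1.700000 + (0.46/2)·(-1.436703 + (-2.627988)) = -2.634879
y(2.46) ≈ -2.6349

-2.6349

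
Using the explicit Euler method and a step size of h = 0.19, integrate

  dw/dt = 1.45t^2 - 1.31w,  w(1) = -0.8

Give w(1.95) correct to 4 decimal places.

Euler: w_{n+1} = w_n + h·f(t_n, w_n).
t=1.000000, w=-0.800000: f=2.498000 → w ← -0.800000 + 0.19·2.498000 = -0.325380
t=1.190000, w=-0.325380: f=2.479593 → w ← -0.325380 + 0.19·2.479593 = 0.145743
t=1.380000, w=0.145743: f=2.570457 → w ← 0.145743 + 0.19·2.570457 = 0.634129
t=1.570000, w=0.634129: f=2.743395 → w ← 0.634129 + 0.19·2.743395 = 1.155375
t=1.760000, w=1.155375: f=2.977979 → w ← 1.155375 + 0.19·2.977979 = 1.721191
w(1.95) ≈ 1.7212

1.7212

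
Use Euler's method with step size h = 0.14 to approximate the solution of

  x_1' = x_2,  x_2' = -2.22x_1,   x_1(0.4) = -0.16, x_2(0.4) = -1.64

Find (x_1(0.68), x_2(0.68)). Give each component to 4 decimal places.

-0.6122, -1.4692

Euler on (x_1,x_2): x_1_{n+1} = x_1_n + h·x_1', x_2_{n+1} = x_2_n + h·x_2'.
0.400000: (-0.160000, -1.640000); f=(-1.640000, 0.355200) → (-0.389600, -1.590272)
0.540000: (-0.389600, -1.590272); f=(-1.590272, 0.864912) → (-0.612238, -1.469184)
(x_1(0.68), x_2(0.68)) ≈ (-0.6122, -1.4692)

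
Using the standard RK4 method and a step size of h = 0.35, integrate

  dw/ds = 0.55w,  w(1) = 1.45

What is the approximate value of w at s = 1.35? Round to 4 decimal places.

RK4: k1 = f(s_n, w_n); k2 = f(s_n + h/2, w_n + (h/2)·k1); k3 = f(s_n + h/2, w_n + (h/2)·k2); k4 = f(s_n + h, w_n + h·k3); w_{n+1} = w_n + (h/6)·(k1 + 2k2 + 2k3 + k4).
s=1.000000, w=1.450000:
  k1 = f(1.000000, 1.450000) = 0.797500
  k2 = f(1.175000, 1.589562) = 0.874259
  k3 = f(1.175000, 1.602995) = 0.881647
  k4 = f(1.350000, 1.758577) = 0.967217
  w ← 1.450000 + (0.35/6)·(k1 + 2k2 + 2k3 + k4) = 1.757798
w(1.35) ≈ 1.7578

1.7578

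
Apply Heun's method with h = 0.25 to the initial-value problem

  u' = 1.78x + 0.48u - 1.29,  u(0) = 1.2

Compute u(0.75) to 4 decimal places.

1.1149

Heun: k1 = f(x_n, u_n); k2 = f(x_n + h, u_n + h·k1); u_{n+1} = u_n + (h/2)·(k1 + k2).
x=0.000000, u=1.200000:
  k1 = f(0.000000, 1.200000) = -0.714000
  k2 = f(0.250000, 1.021500) = -0.354680
  u ← 1.200000 + (0.25/2)·(-0.714000 + (-0.354680)) = 1.066415
x=0.250000, u=1.066415:
  k1 = f(0.250000, 1.066415) = -0.333121
  k2 = f(0.500000, 0.983135) = 0.071905
  u ← 1.066415 + (0.25/2)·(-0.333121 + 0.071905) = 1.033763
x=0.500000, u=1.033763:
  k1 = f(0.500000, 1.033763) = 0.096206
  k2 = f(0.750000, 1.057815) = 0.552751
  u ← 1.033763 + (0.25/2)·(0.096206 + 0.552751) = 1.114883
u(0.75) ≈ 1.1149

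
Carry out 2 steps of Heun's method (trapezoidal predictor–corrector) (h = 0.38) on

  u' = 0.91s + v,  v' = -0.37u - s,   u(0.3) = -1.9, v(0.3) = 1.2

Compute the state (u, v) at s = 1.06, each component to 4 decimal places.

-0.4886, 1.0364

Heun on (u,v): k1 = f(s_n, state_n); k2 = f(s_n + h, state_n + h·k1); state_{n+1} = state_n + (h/2)·(k1 + k2).
0.300000: (-1.900000, 1.200000)
  k1 = (1.473000, 0.403000)
  predictor → (-1.340260, 1.353140)
  k2 = (1.971940, -0.184104)
  → (-1.245461, 1.241590)
0.680000: (-1.245461, 1.241590)
  k1 = (1.860390, -0.219179)
  predictor → (-0.538513, 1.158302)
  k2 = (2.122902, -0.860750)
  → (-0.488636, 1.036404)
(u(1.06), v(1.06)) ≈ (-0.4886, 1.0364)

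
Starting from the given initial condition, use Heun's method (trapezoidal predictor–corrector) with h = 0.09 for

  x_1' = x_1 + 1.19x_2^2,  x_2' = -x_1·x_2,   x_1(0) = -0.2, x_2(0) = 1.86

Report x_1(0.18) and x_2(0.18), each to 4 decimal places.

Heun on (x_1,x_2): k1 = f(t_n, state_n); k2 = f(t_n + h, state_n + h·k1); state_{n+1} = state_n + (h/2)·(k1 + k2).
0.000000: (-0.200000, 1.860000)
  k1 = (3.916924, 0.372000)
  predictor → (0.152523, 1.893480)
  k2 = (4.418990, -0.288800)
  → (0.175116, 1.863744)
0.090000: (0.175116, 1.863744)
  k1 = (4.308631, -0.326372)
  predictor → (0.562893, 1.834371)
  k2 = (4.567142, -1.032554)
  → (0.574526, 1.802592)
(x_1(0.18), x_2(0.18)) ≈ (0.5745, 1.8026)

0.5745, 1.8026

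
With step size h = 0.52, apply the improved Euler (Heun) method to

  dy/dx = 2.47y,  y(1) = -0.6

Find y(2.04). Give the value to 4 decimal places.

-5.8004

Heun: k1 = f(x_n, y_n); k2 = f(x_n + h, y_n + h·k1); y_{n+1} = y_n + (h/2)·(k1 + k2).
x=1.000000, y=-0.600000:
  k1 = f(1.000000, -0.600000) = -1.482000
  k2 = f(1.520000, -1.370640) = -3.385481
  y ← -0.600000 + (0.52/2)·(-1.482000 + (-3.385481)) = -1.865545
x=1.520000, y=-1.865545:
  k1 = f(1.520000, -1.865545) = -4.607896
  k2 = f(2.040000, -4.261651) = -10.526278
  y ← -1.865545 + (0.52/2)·(-4.607896 + (-10.526278)) = -5.800430
y(2.04) ≈ -5.8004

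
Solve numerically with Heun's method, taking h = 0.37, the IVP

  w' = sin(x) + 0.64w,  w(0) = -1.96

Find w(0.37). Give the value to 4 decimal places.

-2.4122

Heun: k1 = f(x_n, w_n); k2 = f(x_n + h, w_n + h·k1); w_{n+1} = w_n + (h/2)·(k1 + k2).
x=0.000000, w=-1.960000:
  k1 = f(0.000000, -1.960000) = -1.254400
  k2 = f(0.370000, -2.424128) = -1.189826
  w ← -1.960000 + (0.37/2)·(-1.254400 + (-1.189826)) = -2.412182
w(0.37) ≈ -2.4122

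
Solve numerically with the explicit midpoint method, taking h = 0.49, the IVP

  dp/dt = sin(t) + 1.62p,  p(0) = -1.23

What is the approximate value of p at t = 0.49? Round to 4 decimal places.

-2.4750

Midpoint: k1 = f(t_n, p_n); k2 = f(t_n + h/2, p_n + (h/2)·k1); p_{n+1} = p_n + h·k2.
t=0.000000, p=-1.230000:
  k1 = f(0.000000, -1.230000) = -1.992600
  k2 = f(0.245000, -1.718187) = -2.540907
  p ← -1.230000 + 0.49·(-2.540907) = -2.475044
p(0.49) ≈ -2.4750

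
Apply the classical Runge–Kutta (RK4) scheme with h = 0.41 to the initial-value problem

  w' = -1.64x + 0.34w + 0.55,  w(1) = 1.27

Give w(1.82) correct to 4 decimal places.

RK4: k1 = f(x_n, w_n); k2 = f(x_n + h/2, w_n + (h/2)·k1); k3 = f(x_n + h/2, w_n + (h/2)·k2); k4 = f(x_n + h, w_n + h·k3); w_{n+1} = w_n + (h/6)·(k1 + 2k2 + 2k3 + k4).
x=1.000000, w=1.270000:
  k1 = f(1.000000, 1.270000) = -0.658200
  k2 = f(1.205000, 1.135069) = -1.040277
  k3 = f(1.205000, 1.056743) = -1.066907
  k4 = f(1.410000, 0.832568) = -1.479327
  w ← 1.270000 + (0.41/6)·(k1 + 2k2 + 2k3 + k4) = 0.835954
x=1.410000, w=0.835954:
  k1 = f(1.410000, 0.835954) = -1.478176
  k2 = f(1.615000, 0.532928) = -1.917405
  k3 = f(1.615000, 0.442886) = -1.948019
  k4 = f(1.820000, 0.037266) = -2.422129
  w ← 0.835954 + (0.41/6)·(k1 + 2k2 + 2k3 + k4) = 0.041159
w(1.82) ≈ 0.0412

0.0412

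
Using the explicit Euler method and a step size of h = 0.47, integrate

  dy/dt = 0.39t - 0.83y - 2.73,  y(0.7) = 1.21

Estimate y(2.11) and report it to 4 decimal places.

-1.7893

Euler: y_{n+1} = y_n + h·f(t_n, y_n).
t=0.700000, y=1.210000: f=-3.461300 → y ← 1.210000 + 0.47·(-3.461300) = -0.416811
t=1.170000, y=-0.416811: f=-1.927747 → y ← -0.416811 + 0.47·(-1.927747) = -1.322852
t=1.640000, y=-1.322852: f=-0.992433 → y ← -1.322852 + 0.47·(-0.992433) = -1.789295
y(2.11) ≈ -1.7893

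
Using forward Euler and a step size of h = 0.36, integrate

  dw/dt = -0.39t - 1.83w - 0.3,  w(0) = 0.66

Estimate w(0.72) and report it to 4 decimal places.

Euler: w_{n+1} = w_n + h·f(t_n, w_n).
t=0.000000, w=0.660000: f=-1.507800 → w ← 0.660000 + 0.36·(-1.507800) = 0.117192
t=0.360000, w=0.117192: f=-0.654861 → w ← 0.117192 + 0.36·(-0.654861) = -0.118558
w(0.72) ≈ -0.1186

-0.1186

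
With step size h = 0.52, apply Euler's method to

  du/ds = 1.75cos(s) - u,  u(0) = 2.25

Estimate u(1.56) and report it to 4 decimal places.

1.2982

Euler: u_{n+1} = u_n + h·f(s_n, u_n).
s=0.000000, u=2.250000: f=-0.500000 → u ← 2.250000 + 0.52·(-0.500000) = 1.990000
s=0.520000, u=1.990000: f=-0.471316 → u ← 1.990000 + 0.52·(-0.471316) = 1.744915
s=1.040000, u=1.744915: f=-0.859030 → u ← 1.744915 + 0.52·(-0.859030) = 1.298220
u(1.56) ≈ 1.2982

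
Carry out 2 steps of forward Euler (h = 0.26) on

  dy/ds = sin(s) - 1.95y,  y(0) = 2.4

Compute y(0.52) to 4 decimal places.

Euler: y_{n+1} = y_n + h·f(s_n, y_n).
s=0.000000, y=2.400000: f=-4.680000 → y ← 2.400000 + 0.26·(-4.680000) = 1.183200
s=0.260000, y=1.183200: f=-2.050159 → y ← 1.183200 + 0.26·(-2.050159) = 0.650159
y(0.52) ≈ 0.6502

0.6502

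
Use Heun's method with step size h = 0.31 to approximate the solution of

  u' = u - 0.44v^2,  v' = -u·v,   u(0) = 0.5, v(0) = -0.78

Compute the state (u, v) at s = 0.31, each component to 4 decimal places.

0.5950, -0.6611

Heun on (u,v): k1 = f(s_n, state_n); k2 = f(s_n + h, state_n + h·k1); state_{n+1} = state_n + (h/2)·(k1 + k2).
0.000000: (0.500000, -0.780000)
  k1 = (0.232304, 0.390000)
  predictor → (0.572014, -0.659100)
  k2 = (0.380873, 0.377015)
  → (0.595042, -0.661113)
(u(0.31), v(0.31)) ≈ (0.5950, -0.6611)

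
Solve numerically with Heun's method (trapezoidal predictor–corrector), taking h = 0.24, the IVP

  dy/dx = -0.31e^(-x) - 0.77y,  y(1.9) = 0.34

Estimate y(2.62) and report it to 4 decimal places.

0.1785

Heun: k1 = f(x_n, y_n); k2 = f(x_n + h, y_n + h·k1); y_{n+1} = y_n + (h/2)·(k1 + k2).
x=1.900000, y=0.340000:
  k1 = f(1.900000, 0.340000) = -0.308166
  k2 = f(2.140000, 0.266040) = -0.241324
  y ← 0.340000 + (0.24/2)·(-0.308166 + (-0.241324)) = 0.274061
x=2.140000, y=0.274061:
  k1 = f(2.140000, 0.274061) = -0.247500
  k2 = f(2.380000, 0.214661) = -0.193980
  y ← 0.274061 + (0.24/2)·(-0.247500 + (-0.193980)) = 0.221084
x=2.380000, y=0.221084:
  k1 = f(2.380000, 0.221084) = -0.198925
  k2 = f(2.620000, 0.173342) = -0.156042
  y ← 0.221084 + (0.24/2)·(-0.198925 + (-0.156042)) = 0.178488
y(2.62) ≈ 0.1785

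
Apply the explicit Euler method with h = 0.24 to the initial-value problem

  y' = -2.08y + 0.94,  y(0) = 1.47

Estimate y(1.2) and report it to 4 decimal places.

Euler: y_{n+1} = y_n + h·f(x_n, y_n).
x=0.000000, y=1.470000: f=-2.117600 → y ← 1.470000 + 0.24·(-2.117600) = 0.961776
x=0.240000, y=0.961776: f=-1.060494 → y ← 0.961776 + 0.24·(-1.060494) = 0.707257
x=0.480000, y=0.707257: f=-0.531095 → y ← 0.707257 + 0.24·(-0.531095) = 0.579795
x=0.720000, y=0.579795: f=-0.265973 → y ← 0.579795 + 0.24·(-0.265973) = 0.515961
x=0.960000, y=0.515961: f=-0.133199 → y ← 0.515961 + 0.24·(-0.133199) = 0.483993
y(1.2) ≈ 0.4840

0.4840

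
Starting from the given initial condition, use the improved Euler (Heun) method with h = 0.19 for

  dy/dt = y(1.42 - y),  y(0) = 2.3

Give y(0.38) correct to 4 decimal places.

Heun: k1 = f(t_n, y_n); k2 = f(t_n + h, y_n + h·k1); y_{n+1} = y_n + (h/2)·(k1 + k2).
t=0.000000, y=2.300000:
  k1 = f(0.000000, 2.300000) = -2.024000
  k2 = f(0.190000, 1.915440) = -0.948986
  y ← 2.300000 + (0.19/2)·(-2.024000 + (-0.948986)) = 2.017566
t=0.190000, y=2.017566:
  k1 = f(0.190000, 2.017566) = -1.205630
  k2 = f(0.380000, 1.788497) = -0.659055
  y ← 2.017566 + (0.19/2)·(-1.205630 + (-0.659055)) = 1.840421
y(0.38) ≈ 1.8404

1.8404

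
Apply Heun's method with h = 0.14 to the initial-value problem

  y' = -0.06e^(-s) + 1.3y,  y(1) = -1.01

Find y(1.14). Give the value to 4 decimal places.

-1.2137

Heun: k1 = f(s_n, y_n); k2 = f(s_n + h, y_n + h·k1); y_{n+1} = y_n + (h/2)·(k1 + k2).
s=1.000000, y=-1.010000:
  k1 = f(1.000000, -1.010000) = -1.335073
  k2 = f(1.140000, -1.196910) = -1.575172
  y ← -1.010000 + (0.14/2)·(-1.335073 + (-1.575172)) = -1.213717
y(1.14) ≈ -1.2137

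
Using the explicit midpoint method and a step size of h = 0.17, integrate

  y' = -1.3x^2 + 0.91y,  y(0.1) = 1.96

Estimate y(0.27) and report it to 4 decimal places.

Midpoint: k1 = f(x_n, y_n); k2 = f(x_n + h/2, y_n + (h/2)·k1); y_{n+1} = y_n + h·k2.
x=0.100000, y=1.960000:
  k1 = f(0.100000, 1.960000) = 1.770600
  k2 = f(0.185000, 2.110501) = 1.876063
  y ← 1.960000 + 0.17·1.876063 = 2.278931
y(0.27) ≈ 2.2789

2.2789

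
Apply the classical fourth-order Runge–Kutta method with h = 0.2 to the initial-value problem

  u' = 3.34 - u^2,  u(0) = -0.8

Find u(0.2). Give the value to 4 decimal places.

RK4: k1 = f(t_n, u_n); k2 = f(t_n + h/2, u_n + (h/2)·k1); k3 = f(t_n + h/2, u_n + (h/2)·k2); k4 = f(t_n + h, u_n + h·k3); u_{n+1} = u_n + (h/6)·(k1 + 2k2 + 2k3 + k4).
t=0.000000, u=-0.800000:
  k1 = f(0.000000, -0.800000) = 2.700000
  k2 = f(0.100000, -0.530000) = 3.059100
  k3 = f(0.100000, -0.494090) = 3.095875
  k4 = f(0.200000, -0.180825) = 3.307302
  u ← -0.800000 + (0.2/6)·(k1 + 2k2 + 2k3 + k4) = -0.189425
u(0.2) ≈ -0.1894

-0.1894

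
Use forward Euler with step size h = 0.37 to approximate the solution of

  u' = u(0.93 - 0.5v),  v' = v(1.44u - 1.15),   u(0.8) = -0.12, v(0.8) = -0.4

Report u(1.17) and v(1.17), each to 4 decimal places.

Euler on (u,v): u_{n+1} = u_n + h·u', v_{n+1} = v_n + h·v'.
0.800000: (-0.120000, -0.400000); f=(-0.135600, 0.529120) → (-0.170172, -0.204226)
(u(1.17), v(1.17)) ≈ (-0.1702, -0.2042)

-0.1702, -0.2042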